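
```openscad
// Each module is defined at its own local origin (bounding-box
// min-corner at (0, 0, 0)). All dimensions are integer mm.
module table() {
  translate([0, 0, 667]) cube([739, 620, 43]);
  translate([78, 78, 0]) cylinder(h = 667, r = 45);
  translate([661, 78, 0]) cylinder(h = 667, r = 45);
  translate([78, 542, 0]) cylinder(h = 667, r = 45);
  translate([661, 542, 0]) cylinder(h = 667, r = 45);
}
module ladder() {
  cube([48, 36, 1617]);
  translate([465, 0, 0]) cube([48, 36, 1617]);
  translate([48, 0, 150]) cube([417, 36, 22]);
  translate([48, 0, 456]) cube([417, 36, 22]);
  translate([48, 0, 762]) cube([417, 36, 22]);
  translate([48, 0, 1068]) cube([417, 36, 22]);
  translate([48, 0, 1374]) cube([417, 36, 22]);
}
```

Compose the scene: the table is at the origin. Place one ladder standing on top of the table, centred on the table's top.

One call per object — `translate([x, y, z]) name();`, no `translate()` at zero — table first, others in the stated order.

table();
translate([113, 292, 710]) ladder();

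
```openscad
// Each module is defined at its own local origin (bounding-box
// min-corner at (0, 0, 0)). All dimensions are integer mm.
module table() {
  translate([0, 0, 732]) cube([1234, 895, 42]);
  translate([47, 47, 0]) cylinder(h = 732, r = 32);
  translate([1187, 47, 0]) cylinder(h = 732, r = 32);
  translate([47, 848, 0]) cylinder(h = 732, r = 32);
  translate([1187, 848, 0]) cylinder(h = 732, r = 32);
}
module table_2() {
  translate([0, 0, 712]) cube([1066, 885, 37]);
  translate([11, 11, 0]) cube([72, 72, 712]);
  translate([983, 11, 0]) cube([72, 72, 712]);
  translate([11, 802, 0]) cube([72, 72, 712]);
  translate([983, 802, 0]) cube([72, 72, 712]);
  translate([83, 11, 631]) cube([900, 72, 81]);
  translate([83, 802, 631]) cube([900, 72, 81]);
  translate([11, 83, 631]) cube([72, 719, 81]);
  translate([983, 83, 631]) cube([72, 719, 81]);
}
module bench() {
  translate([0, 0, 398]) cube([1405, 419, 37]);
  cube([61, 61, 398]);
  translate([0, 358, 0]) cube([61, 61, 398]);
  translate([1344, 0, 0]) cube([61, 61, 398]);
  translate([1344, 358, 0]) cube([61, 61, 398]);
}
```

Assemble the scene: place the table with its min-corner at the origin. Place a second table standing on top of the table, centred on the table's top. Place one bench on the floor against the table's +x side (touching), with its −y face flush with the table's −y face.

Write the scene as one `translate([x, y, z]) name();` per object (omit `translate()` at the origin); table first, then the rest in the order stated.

table();
translate([84, 5, 774]) table_2();
translate([1234, 0, 0]) bench();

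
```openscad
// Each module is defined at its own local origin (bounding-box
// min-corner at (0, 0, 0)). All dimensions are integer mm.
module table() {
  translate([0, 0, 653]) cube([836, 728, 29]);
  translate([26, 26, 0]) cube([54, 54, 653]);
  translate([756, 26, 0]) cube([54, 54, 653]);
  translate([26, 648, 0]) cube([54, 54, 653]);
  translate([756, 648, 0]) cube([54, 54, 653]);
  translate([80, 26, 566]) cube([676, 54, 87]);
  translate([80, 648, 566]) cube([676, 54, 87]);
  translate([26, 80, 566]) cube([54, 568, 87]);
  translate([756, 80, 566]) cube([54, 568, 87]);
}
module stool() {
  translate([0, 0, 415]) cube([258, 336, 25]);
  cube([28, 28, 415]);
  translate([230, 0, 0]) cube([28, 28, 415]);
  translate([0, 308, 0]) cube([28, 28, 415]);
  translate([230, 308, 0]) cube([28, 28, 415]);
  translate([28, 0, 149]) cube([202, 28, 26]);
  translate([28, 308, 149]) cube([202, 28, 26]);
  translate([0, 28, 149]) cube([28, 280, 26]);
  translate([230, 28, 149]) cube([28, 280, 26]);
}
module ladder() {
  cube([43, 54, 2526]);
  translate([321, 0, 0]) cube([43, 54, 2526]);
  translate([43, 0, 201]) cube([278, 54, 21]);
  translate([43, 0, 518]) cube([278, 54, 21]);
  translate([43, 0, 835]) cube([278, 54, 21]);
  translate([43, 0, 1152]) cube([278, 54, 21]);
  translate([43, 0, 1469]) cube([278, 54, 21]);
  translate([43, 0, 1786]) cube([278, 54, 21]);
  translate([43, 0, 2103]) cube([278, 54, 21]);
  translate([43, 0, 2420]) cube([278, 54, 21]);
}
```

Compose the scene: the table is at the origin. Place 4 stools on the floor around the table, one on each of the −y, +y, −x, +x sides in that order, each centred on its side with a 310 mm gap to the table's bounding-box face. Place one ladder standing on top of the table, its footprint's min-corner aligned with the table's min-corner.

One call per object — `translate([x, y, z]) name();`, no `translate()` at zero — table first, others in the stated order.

table();
translate([289, -646, 0]) stool();
translate([289, 1038, 0]) stool();
translate([-568, 196, 0]) stool();
translate([1146, 196, 0]) stool();
translate([0, 0, 682]) ladder();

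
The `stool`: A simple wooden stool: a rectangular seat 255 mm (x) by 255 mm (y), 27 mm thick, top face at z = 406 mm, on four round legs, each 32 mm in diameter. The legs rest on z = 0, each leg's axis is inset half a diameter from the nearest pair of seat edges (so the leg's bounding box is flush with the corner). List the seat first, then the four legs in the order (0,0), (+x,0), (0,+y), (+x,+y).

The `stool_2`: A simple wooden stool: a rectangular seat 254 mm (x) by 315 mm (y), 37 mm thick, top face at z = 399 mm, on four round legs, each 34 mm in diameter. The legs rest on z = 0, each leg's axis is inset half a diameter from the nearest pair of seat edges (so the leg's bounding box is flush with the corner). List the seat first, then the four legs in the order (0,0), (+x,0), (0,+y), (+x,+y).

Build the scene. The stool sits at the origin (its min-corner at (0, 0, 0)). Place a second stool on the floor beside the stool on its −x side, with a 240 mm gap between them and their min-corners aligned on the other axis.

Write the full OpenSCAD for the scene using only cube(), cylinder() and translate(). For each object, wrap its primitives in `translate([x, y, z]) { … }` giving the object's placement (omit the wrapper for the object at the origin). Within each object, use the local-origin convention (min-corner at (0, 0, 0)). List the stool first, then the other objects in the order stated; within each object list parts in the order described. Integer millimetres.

translate([0, 0, 379]) cube([255, 255, 27]);
translate([16, 16, 0]) cylinder(h = 379, r = 16);
translate([239, 16, 0]) cylinder(h = 379, r = 16);
translate([16, 239, 0]) cylinder(h = 379, r = 16);
translate([239, 239, 0]) cylinder(h = 379, r = 16);
translate([-494, 0, 0]) {
  translate([0, 0, 362]) cube([254, 315, 37]);
  translate([17, 17, 0]) cylinder(h = 362, r = 17);
  translate([237, 17, 0]) cylinder(h = 362, r = 17);
  translate([17, 298, 0]) cylinder(h = 362, r = 17);
  translate([237, 298, 0]) cylinder(h = 362, r = 17);
}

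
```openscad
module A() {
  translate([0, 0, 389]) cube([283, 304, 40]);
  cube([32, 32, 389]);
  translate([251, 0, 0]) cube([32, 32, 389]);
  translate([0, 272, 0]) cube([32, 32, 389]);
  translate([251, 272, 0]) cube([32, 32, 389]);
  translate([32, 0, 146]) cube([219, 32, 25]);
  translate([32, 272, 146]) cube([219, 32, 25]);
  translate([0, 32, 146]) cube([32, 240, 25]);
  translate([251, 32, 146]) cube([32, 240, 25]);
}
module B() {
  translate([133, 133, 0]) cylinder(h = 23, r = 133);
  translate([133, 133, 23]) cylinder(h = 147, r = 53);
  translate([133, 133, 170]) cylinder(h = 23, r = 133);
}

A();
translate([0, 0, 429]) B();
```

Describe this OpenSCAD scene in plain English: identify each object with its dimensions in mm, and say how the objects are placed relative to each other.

A is a simple wooden stool: a rectangular seat 283 mm (x) by 304 mm (y), 40 mm thick, top face at z = 429 mm, on four square legs, each 32×32 mm in cross-section. The legs rest on z = 0, each flush with a corner of the seat. Four stretchers, 32 mm wide and 25 mm tall, connect adjacent legs with their undersides at z = 146 mm, each running between the inner faces of the legs it joins and aligned with the legs' outer faces on the other axis.

B is a spool: two coaxial disc flanges of radius 133 mm and thickness 23 mm, joined by a core cylinder of radius 53 mm and height 147 mm. The lower flange rests on z = 0 and the three cylinders share a vertical axis.

The spool is on top of the stool.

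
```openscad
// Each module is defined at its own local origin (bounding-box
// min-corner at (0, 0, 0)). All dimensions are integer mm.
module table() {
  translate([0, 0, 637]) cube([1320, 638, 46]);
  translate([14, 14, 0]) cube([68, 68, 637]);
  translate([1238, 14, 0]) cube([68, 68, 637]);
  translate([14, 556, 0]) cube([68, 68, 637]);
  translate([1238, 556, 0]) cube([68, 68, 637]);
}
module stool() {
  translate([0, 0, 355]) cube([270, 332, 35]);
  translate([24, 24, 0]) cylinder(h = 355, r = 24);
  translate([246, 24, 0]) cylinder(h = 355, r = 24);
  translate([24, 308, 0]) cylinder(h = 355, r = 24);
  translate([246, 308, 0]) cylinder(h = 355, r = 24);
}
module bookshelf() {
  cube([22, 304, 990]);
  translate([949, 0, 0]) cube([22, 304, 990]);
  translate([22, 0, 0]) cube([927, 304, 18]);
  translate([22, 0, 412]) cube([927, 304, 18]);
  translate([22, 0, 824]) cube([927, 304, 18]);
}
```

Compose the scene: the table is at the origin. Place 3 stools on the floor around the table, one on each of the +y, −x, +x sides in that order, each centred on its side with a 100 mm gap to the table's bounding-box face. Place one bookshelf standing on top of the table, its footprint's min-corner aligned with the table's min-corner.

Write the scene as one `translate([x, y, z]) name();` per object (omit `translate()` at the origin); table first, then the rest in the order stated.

table();
translate([525, 738, 0]) stool();
translate([-370, 153, 0]) stool();
translate([1420, 153, 0]) stool();
translate([0, 0, 683]) bookshelf();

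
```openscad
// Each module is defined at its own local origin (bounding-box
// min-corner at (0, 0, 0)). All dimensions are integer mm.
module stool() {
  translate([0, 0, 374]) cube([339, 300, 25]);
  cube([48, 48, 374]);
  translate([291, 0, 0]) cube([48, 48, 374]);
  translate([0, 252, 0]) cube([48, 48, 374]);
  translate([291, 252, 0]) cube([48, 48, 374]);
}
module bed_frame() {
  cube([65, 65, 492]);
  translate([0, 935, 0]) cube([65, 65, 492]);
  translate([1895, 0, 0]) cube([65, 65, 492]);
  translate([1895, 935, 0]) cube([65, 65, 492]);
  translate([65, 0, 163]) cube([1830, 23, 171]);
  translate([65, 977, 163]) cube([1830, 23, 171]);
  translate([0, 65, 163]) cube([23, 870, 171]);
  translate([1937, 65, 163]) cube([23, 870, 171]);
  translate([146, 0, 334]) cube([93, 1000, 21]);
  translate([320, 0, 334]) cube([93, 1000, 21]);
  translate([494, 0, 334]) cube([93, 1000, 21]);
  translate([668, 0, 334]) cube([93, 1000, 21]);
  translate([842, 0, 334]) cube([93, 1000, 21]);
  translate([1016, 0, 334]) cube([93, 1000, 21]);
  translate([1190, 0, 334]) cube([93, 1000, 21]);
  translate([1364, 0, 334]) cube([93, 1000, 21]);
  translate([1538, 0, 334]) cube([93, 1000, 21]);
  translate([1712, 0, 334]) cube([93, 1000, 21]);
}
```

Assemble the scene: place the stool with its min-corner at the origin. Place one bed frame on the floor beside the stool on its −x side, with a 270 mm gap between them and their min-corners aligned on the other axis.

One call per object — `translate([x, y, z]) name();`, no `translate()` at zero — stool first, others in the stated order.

stool();
translate([-2230, 0, 0]) bed_frame();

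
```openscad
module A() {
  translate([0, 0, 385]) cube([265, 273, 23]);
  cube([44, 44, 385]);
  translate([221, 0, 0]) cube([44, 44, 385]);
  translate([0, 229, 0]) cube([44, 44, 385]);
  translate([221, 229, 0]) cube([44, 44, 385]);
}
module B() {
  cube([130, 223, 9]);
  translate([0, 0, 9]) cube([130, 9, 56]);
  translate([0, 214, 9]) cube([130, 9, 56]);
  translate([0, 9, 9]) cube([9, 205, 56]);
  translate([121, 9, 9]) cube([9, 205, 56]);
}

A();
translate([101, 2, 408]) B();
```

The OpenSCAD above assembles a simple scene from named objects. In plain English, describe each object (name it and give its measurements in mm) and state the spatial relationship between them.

A is a four-legged stool. The seat is 265×273 mm, 23 mm thick, top at z = 408 mm. It stands on four square legs, each 44×44 mm in cross-section, from z = 0 to the seat underside, each flush with a corner of the seat.

B is an open storage box with external size 130×223×65 mm and wall thickness 9 mm (the base is also 9 mm thick). The base covers the whole footprint; the four walls stand on the base, with the y-facing walls full-width and the x-facing walls fitting between their inner faces.

The open box is on top of the stool.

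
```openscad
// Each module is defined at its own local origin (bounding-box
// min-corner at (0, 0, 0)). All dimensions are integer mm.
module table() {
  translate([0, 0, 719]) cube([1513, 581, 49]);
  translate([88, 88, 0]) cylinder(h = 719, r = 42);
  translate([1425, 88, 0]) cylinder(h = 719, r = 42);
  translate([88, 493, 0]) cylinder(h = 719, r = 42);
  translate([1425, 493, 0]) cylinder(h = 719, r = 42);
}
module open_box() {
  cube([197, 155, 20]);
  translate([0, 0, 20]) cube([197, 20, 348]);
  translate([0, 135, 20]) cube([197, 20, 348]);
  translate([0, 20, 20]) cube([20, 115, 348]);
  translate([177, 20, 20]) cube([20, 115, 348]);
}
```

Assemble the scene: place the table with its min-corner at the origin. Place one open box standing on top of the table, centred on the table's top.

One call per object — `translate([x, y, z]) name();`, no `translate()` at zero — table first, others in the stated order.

table();
translate([658, 213, 768]) open_box();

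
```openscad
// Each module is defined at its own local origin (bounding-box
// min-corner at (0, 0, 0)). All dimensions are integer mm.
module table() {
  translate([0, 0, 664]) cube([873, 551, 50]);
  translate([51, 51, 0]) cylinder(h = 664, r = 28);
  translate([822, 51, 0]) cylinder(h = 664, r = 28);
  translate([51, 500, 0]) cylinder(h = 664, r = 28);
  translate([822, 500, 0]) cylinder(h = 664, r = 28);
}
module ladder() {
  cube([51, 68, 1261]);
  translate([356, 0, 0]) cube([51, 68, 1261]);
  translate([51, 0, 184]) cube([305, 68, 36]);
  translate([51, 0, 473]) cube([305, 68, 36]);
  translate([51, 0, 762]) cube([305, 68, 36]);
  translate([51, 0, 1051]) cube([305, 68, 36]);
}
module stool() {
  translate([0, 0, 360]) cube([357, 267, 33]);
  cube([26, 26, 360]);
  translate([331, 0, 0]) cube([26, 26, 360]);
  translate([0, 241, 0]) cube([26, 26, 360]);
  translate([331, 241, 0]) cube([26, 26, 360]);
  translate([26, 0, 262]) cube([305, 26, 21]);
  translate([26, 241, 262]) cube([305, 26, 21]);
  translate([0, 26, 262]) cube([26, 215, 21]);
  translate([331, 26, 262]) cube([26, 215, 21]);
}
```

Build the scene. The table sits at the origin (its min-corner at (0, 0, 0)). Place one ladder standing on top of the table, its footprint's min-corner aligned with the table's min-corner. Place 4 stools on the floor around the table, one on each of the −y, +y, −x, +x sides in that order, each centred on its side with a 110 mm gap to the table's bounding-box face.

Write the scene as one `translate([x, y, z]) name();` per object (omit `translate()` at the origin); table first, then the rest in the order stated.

table();
translate([0, 0, 714]) ladder();
translate([258, -377, 0]) stool();
translate([258, 661, 0]) stool();
translate([-467, 142, 0]) stool();
translate([983, 142, 0]) stool();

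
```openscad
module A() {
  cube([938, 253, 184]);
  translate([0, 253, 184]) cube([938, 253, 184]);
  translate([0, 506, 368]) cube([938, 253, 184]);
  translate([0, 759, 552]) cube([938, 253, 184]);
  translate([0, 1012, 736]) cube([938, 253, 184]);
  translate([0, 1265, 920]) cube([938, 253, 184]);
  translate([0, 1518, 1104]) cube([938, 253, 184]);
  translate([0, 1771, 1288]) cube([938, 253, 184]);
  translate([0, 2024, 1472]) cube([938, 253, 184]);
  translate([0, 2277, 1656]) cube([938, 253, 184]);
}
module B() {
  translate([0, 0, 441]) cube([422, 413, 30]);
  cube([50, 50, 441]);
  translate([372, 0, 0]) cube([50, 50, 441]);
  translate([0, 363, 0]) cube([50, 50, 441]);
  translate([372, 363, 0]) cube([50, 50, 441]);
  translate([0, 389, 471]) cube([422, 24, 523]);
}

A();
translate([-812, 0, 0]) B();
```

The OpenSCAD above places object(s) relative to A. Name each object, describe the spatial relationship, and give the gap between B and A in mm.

The chair's nearest face is 390 mm from the staircase's −x face.

A is a staircase. B is a chair. The chair is on the floor beside the staircase on its −x side. The gap between the chair and the staircase is 390 mm.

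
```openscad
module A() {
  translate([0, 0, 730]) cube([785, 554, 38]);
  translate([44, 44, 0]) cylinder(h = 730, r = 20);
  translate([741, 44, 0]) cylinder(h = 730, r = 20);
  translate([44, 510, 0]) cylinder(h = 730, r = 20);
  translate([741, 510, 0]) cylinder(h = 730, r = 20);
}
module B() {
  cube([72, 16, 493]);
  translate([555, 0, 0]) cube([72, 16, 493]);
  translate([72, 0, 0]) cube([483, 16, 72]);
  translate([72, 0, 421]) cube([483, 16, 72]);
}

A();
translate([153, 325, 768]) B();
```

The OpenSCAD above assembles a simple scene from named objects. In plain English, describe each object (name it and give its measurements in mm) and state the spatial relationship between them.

A is a table: top 785 mm (x) × 554 mm (y), 38 mm thick, upper face at z = 768 mm, on four round legs of 40 mm diameter, each leg's bounding box inset 24 mm from the nearest pair of top edges, running from z = 0 to the bottom of the top.

B is a rectangular picture frame lying in the x–z plane (depth along y). The opening is 483 mm wide (x) by 349 mm tall (z), surrounded by a border 72 mm wide on all four sides. The frame is 16 mm deep and is made of two full-height vertical stiles with two horizontal rails fitted between them.

The picture frame is on top of the table.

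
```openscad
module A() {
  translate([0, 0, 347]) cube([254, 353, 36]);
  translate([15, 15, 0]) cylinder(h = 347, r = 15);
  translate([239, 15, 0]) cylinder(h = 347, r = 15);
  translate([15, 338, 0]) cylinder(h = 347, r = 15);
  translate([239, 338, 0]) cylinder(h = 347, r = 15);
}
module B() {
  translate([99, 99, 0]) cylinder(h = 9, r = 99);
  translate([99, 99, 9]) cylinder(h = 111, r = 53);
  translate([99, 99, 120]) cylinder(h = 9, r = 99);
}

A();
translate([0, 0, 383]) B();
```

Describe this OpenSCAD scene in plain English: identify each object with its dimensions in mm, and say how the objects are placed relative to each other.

A is a simple wooden stool: a rectangular seat 254 mm (x) by 353 mm (y), 36 mm thick, top face at z = 383 mm, on four round legs, each 30 mm in diameter. The legs rest on z = 0, each leg's axis is inset half a diameter from the nearest pair of seat edges (so the leg's bounding box is flush with the corner).

B is a spool: two coaxial disc flanges of radius 99 mm and thickness 9 mm, joined by a core cylinder of radius 53 mm and height 111 mm. The lower flange rests on z = 0 and the three cylinders share a vertical axis.

The spool is on top of the stool.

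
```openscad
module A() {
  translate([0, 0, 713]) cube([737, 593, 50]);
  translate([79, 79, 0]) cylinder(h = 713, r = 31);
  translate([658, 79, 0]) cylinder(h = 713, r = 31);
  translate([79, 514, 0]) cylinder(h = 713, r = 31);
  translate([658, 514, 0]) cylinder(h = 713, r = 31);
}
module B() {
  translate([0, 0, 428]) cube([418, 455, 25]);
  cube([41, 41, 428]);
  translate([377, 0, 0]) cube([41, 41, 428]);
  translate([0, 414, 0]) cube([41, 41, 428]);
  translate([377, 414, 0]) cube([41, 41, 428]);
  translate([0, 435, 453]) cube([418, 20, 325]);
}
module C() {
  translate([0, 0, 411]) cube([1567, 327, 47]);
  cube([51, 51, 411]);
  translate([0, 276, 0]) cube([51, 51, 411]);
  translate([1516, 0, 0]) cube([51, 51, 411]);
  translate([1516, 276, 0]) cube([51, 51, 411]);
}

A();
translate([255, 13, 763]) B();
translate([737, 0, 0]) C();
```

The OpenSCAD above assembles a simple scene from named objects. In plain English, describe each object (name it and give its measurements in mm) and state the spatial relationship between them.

A is a table with a 737×593 mm rectangular top, 50 mm thick, top surface at z = 763 mm, supported by four round legs of 62 mm diameter, each leg's bounding box inset 48 mm from the nearest pair of top edges, running from the floor.

B is a chair. The seat is a 418×455×25 mm slab with its top at z = 453 mm, on four 41×41 mm corner legs (flush with the seat edges, standing on z = 0). A flat backrest 20 mm thick, 325 mm tall, spans the full seat width and rises from the seat top along its +y edge, rear face flush with the rear of the seat.

C is a bench: a 1567×327 mm seat slab, 47 mm thick, top at z = 458 mm, on four 51×51 mm square legs flush with the seat corners and standing on z = 0.

The chair is on top of the table. The bench is against the table's +x side, with their −y faces flush.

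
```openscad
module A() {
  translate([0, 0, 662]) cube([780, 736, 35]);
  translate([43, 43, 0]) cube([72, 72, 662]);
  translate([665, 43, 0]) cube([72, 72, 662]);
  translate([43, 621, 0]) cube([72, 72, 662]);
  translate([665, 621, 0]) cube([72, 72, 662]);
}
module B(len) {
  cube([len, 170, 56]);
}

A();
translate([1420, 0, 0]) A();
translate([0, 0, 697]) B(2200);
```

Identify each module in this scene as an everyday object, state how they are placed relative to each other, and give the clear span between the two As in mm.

A is a table. B is a beam. A beam spans the tops of two tables. The clear span between the two tables is 640 mm.

Second table starts at x = 1420; first ends at x = 780; clear span = 1420 − 780 = 640 mm.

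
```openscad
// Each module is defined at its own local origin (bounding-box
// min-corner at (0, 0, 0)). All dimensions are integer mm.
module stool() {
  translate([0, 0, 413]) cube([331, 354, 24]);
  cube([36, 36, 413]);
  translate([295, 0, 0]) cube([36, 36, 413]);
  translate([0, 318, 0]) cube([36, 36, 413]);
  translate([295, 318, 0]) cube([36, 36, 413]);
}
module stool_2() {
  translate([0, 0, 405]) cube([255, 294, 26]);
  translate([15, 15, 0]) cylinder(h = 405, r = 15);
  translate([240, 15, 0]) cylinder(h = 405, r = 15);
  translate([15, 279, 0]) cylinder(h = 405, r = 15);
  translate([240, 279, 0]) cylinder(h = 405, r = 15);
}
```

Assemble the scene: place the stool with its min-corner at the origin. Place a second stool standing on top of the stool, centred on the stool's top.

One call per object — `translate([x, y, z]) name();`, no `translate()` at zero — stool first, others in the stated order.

stool();
translate([38, 30, 437]) stool_2();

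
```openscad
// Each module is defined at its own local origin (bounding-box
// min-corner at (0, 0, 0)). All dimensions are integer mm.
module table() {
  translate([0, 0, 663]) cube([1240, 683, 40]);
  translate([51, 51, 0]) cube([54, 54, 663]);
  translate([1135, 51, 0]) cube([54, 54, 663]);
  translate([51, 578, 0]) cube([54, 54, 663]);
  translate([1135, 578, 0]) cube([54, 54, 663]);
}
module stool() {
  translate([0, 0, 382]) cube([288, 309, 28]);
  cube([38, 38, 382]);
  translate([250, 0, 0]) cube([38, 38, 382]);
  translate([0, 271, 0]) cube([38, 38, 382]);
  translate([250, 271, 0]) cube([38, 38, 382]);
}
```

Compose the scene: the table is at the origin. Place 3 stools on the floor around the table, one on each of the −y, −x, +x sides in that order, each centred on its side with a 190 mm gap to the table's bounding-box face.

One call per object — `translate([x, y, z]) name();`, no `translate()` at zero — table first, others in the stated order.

table();
translate([476, -499, 0]) stool();
translate([-478, 187, 0]) stool();
translate([1430, 187, 0]) stool();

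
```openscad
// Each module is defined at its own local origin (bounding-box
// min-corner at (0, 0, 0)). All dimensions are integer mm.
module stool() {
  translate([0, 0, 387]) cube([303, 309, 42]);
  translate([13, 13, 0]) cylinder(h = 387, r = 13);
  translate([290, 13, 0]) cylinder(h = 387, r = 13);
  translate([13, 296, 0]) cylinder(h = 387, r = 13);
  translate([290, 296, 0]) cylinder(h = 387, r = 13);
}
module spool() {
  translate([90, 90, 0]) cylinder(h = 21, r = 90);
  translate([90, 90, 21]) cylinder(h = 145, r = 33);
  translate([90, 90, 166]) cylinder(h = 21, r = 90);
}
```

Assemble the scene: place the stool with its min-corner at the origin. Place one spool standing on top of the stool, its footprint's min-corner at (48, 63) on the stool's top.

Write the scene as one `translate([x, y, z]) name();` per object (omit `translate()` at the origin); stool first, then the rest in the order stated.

stool();
translate([48, 63, 429]) spool();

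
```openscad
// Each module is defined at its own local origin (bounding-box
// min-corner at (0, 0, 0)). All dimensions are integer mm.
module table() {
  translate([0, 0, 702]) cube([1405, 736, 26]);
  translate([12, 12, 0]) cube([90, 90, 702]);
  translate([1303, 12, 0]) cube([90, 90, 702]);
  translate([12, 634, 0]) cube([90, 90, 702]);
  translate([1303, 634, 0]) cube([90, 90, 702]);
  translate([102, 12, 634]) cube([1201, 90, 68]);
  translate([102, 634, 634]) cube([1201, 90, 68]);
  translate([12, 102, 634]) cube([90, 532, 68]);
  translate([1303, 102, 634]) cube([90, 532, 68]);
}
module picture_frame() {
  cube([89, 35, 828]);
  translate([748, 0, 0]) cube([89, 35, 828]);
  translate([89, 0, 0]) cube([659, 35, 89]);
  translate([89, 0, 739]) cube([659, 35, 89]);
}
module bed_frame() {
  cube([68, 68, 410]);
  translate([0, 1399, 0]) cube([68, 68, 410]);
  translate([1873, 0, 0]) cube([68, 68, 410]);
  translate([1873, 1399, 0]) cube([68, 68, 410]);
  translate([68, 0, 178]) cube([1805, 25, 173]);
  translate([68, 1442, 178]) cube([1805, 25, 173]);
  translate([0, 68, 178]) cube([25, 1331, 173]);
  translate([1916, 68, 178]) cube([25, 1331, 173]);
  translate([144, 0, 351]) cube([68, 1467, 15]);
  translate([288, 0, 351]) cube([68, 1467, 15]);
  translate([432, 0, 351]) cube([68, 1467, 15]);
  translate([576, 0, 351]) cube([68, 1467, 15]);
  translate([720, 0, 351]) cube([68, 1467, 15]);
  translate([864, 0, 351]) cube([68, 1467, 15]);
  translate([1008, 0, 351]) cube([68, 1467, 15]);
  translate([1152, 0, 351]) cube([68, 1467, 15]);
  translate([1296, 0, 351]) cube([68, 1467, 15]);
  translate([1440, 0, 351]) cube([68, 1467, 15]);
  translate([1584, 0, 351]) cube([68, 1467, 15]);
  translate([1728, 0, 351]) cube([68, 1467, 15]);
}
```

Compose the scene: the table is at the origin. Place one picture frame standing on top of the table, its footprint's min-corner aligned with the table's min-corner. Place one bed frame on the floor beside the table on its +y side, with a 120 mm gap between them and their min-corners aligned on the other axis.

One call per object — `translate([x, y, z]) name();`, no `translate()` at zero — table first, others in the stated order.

table();
translate([0, 0, 728]) picture_frame();
translate([0, 856, 0]) bed_frame();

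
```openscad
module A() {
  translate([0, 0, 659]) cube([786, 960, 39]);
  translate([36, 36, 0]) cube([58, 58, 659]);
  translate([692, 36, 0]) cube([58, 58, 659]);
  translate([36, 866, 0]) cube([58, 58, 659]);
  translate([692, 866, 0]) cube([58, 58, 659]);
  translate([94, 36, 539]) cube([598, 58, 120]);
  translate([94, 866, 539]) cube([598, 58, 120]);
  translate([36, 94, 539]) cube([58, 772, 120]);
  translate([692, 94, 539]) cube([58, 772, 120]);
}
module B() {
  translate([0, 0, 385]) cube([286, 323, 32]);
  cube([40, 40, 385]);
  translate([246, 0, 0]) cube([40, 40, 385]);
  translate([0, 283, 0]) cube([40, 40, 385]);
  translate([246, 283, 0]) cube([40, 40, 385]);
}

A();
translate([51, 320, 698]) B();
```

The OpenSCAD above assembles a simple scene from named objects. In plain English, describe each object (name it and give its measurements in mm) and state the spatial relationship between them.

A is a rectangular dining table. The top is 786×960×39 mm with its upper surface at z = 698 mm. It stands on four 58×58 mm square legs, each inset 36 mm from the nearest pair of top edges, running from the floor to the underside of the top. Four apron rails, 58 mm thick and 120 mm tall, run between adjacent legs with their top edges flush with the underside of the top and their outer faces flush with the legs' outer faces.

B is a four-legged stool. The seat is a 286×323×32 mm slab whose top surface is at z = 417 mm; four square legs, each 40×40 mm in cross-section, run from the floor (z = 0) to the underside of the seat, each flush with a corner of the seat.

The stool is on top of the table.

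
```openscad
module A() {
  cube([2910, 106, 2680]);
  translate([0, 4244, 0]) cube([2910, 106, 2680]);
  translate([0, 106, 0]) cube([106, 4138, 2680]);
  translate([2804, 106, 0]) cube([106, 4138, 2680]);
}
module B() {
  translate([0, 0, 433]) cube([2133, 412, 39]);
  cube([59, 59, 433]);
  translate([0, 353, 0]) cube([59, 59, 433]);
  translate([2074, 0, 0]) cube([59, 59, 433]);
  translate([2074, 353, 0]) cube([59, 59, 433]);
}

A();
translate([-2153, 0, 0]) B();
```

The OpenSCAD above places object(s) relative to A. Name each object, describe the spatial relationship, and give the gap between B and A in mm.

A is a house frame. B is a bench. The bench is on the floor beside the house frame on its −x side. The gap between the bench and the house frame is 20 mm.

The bench's nearest face is 20 mm from the house frame's −x face.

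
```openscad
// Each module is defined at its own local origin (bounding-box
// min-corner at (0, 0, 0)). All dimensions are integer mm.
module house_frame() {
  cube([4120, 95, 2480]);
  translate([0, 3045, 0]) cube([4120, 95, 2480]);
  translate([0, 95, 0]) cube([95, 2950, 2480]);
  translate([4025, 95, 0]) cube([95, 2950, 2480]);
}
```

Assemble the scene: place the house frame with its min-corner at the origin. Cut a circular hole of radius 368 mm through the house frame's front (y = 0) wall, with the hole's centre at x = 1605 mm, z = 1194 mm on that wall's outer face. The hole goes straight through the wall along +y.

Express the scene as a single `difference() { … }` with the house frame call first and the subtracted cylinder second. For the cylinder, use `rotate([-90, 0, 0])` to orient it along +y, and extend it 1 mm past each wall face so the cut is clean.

difference() {
  house_frame();
  translate([1605, -1, 1194]) rotate([-90, 0, 0]) cylinder(h = 97, r = 368);
}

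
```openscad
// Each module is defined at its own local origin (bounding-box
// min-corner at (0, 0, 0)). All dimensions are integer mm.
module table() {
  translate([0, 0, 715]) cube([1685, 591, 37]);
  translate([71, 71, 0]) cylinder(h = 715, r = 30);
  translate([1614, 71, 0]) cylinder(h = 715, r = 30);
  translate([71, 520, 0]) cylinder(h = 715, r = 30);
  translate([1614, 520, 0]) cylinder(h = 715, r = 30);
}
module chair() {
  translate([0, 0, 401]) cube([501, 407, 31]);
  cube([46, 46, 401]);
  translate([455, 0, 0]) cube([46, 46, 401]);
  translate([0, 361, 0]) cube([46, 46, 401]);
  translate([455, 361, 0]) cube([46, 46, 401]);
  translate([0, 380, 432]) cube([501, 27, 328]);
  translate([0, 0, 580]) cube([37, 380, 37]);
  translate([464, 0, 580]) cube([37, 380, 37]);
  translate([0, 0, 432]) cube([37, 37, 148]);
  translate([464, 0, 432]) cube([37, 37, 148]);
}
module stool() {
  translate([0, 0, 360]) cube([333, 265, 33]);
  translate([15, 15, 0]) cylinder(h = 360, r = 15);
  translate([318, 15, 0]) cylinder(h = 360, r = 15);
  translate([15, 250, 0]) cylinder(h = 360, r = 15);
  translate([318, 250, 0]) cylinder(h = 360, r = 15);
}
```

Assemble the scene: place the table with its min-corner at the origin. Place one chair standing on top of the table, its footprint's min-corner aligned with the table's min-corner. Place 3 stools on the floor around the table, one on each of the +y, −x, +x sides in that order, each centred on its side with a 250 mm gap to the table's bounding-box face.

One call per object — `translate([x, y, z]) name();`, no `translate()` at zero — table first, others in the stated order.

table();
translate([0, 0, 752]) chair();
translate([676, 841, 0]) stool();
translate([-583, 163, 0]) stool();
translate([1935, 163, 0]) stool();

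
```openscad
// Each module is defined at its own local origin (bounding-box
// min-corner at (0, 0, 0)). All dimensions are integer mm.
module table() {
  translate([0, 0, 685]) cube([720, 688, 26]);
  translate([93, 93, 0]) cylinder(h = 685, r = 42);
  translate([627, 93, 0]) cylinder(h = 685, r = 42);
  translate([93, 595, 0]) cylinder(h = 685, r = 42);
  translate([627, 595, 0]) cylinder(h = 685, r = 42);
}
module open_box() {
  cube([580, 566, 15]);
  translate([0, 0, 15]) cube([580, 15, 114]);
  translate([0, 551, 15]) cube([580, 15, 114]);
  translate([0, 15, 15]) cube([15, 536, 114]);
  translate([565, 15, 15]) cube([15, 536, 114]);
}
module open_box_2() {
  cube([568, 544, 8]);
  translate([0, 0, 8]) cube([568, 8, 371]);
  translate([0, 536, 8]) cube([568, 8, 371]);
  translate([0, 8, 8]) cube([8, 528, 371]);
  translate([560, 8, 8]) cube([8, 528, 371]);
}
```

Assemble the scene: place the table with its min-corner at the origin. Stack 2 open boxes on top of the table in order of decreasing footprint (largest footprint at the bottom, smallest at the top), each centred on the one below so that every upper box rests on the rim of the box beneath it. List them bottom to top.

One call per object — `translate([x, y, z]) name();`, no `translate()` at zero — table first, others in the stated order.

table();
translate([70, 61, 711]) open_box();
translate([76, 72, 840]) open_box_2();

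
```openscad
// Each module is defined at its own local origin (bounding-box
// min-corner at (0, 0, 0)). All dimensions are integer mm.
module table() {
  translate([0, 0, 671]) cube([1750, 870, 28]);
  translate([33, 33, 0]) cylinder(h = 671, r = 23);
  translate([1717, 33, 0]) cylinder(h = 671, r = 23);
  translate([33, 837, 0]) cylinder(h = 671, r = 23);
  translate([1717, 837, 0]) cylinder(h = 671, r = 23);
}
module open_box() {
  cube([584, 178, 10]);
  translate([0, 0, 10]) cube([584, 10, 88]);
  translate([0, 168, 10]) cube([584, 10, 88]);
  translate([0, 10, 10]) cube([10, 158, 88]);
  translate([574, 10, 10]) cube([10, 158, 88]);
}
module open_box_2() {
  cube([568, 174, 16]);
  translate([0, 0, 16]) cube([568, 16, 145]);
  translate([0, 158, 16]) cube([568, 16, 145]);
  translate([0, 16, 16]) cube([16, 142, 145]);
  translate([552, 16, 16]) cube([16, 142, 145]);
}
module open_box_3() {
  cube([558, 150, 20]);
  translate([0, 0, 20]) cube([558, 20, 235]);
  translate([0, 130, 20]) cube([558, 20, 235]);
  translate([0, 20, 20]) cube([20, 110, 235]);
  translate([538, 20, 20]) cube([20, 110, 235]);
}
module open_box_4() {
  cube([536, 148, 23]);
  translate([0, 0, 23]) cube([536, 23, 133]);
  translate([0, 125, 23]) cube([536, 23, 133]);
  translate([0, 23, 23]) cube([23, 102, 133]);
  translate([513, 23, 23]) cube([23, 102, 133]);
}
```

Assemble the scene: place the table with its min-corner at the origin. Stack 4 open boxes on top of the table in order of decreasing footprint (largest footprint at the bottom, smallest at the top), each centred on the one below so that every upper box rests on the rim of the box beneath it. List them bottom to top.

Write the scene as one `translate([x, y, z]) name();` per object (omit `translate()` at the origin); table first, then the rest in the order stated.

table();
translate([583, 346, 699]) open_box();
translate([591, 348, 797]) open_box_2();
translate([596, 360, 958]) open_box_3();
translate([607, 361, 1213]) open_box_4();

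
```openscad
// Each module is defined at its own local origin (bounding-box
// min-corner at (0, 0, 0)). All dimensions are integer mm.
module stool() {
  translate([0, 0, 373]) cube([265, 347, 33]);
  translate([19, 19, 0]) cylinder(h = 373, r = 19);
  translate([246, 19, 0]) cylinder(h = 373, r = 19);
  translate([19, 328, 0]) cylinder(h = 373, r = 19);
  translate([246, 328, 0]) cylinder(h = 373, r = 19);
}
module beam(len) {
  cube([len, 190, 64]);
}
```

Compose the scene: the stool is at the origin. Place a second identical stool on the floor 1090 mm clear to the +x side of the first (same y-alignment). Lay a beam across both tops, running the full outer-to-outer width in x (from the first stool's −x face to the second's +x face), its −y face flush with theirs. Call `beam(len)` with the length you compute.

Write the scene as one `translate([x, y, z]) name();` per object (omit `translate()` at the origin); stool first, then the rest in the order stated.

stool();
translate([1355, 0, 0]) stool();
translate([0, 0, 406]) beam(1620);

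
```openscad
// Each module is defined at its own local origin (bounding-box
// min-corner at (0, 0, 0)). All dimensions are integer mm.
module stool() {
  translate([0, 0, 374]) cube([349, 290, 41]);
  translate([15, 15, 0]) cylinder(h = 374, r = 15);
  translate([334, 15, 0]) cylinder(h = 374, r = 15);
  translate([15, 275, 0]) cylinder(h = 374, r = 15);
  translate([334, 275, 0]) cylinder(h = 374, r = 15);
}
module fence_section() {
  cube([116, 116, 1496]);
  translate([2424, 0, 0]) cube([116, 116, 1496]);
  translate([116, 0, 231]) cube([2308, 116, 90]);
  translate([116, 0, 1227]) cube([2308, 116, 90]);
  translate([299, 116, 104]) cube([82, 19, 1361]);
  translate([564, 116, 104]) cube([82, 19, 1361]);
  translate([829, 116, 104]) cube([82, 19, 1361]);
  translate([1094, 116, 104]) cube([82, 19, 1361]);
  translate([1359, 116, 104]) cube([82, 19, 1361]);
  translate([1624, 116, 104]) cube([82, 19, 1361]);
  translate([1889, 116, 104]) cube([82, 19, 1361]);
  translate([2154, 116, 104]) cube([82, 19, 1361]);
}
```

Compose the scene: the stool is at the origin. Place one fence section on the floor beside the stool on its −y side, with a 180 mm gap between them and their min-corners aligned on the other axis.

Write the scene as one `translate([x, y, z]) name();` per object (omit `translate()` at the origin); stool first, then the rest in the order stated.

stool();
translate([0, -315, 0]) fence_section();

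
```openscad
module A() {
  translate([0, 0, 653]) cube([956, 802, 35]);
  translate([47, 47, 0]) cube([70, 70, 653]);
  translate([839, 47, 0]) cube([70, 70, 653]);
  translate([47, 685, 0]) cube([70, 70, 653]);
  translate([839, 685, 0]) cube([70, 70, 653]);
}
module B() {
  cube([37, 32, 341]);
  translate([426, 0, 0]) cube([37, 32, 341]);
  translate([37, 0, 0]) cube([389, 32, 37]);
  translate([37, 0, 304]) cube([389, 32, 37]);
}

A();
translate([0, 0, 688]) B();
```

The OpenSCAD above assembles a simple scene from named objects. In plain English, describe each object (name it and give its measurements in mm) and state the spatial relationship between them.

A is a table: top 956 mm (x) × 802 mm (y), 35 mm thick, upper face at z = 688 mm, on four 70×70 mm square legs, each inset 47 mm from the nearest pair of top edges, running from z = 0 to the bottom of the top.

B is a rectangular picture frame lying in the x–z plane (depth along y). The opening is 389 mm wide (x) by 267 mm tall (z), surrounded by a border 37 mm wide on all four sides. The frame is 32 mm deep and is made of two full-height vertical stiles with two horizontal rails fitted between them.

The picture frame is on top of the table.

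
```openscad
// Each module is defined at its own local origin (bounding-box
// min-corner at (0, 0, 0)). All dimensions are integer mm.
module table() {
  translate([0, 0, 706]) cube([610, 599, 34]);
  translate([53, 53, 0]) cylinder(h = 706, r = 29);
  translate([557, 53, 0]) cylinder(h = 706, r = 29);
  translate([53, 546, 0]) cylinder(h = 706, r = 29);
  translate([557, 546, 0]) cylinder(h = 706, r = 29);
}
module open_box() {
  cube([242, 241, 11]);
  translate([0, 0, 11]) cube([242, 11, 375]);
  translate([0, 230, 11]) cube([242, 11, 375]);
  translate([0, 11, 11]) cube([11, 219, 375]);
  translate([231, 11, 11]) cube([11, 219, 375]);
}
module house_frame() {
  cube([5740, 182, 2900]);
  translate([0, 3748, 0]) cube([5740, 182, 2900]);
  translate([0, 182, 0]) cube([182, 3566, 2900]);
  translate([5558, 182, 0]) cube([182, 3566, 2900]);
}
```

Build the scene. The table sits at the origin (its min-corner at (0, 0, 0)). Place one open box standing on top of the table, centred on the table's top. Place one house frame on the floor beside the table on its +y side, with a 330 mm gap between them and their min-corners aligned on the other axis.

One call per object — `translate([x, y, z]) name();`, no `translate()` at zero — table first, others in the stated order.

table();
translate([184, 179, 740]) open_box();
translate([0, 929, 0]) house_frame();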